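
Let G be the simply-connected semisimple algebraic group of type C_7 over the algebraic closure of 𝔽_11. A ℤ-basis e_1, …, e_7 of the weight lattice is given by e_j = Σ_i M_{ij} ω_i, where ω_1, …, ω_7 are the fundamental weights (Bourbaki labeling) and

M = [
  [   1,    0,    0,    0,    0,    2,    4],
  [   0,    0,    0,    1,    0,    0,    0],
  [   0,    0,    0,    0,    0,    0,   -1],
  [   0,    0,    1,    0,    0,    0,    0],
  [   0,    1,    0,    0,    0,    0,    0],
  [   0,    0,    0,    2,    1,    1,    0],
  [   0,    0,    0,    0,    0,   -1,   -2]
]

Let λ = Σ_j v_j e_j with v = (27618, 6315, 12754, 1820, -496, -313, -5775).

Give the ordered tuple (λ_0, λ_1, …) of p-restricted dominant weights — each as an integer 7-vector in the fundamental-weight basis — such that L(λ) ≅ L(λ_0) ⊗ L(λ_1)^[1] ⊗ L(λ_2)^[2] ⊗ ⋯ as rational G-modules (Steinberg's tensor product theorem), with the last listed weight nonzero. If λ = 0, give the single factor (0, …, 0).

((9, 5, 0, 5, 1, 4, 5), (1, 0, 8, 4, 2, 4, 0), (10, 4, 3, 6, 8, 1, 10), (2, 1, 4, 9, 4, 2, 8))

Converting to the ω-basis (c_i = row i of M dotted with v = (27618, 6315, 12754, 1820, -496, -313, -5775)):
  c_1 = (1)·(27618) + (0)·(6315) + (0)·(12754) + (0)·(1820) + (0)·(-496) + (2)·(-313) + (4)·(-5775) = 3892
  c_2 = (0)·(27618) + (0)·(6315) + (0)·(12754) + (1)·(1820) + (0)·(-496) + (0)·(-313) + (0)·(-5775) = 1820
  c_3 = (0)·(27618) + (0)·(6315) + (0)·(12754) + (0)·(1820) + (0)·(-496) + (0)·(-313) + (-1)·(-5775) = 5775
  c_4 = (0)·(27618) + (0)·(6315) + (1)·(12754) + (0)·(1820) + (0)·(-496) + (0)·(-313) + (0)·(-5775) = 12754
  c_5 = (0)·(27618) + (1)·(6315) + (0)·(12754) + (0)·(1820) + (0)·(-496) + (0)·(-313) + (0)·(-5775) = 6315
  c_6 = (0)·(27618) + (0)·(6315) + (0)·(12754) + (2)·(1820) + (1)·(-496) + (1)·(-313) + (0)·(-5775) = 2831
  c_7 = (0)·(27618) + (0)·(6315) + (0)·(12754) + (0)·(1820) + (0)·(-496) + (-1)·(-313) + (-2)·(-5775) = 11863
Base-11 expansion of each c_i:
  c_1 = 3892 = 9·11^0 + 1·11^1 + 10·11^2 + 2·11^3
  c_2 = 1820 = 5·11^0 + 0·11^1 + 4·11^2 + 1·11^3
  c_3 = 5775 = 0·11^0 + 8·11^1 + 3·11^2 + 4·11^3
  c_4 = 12754 = 5·11^0 + 4·11^1 + 6·11^2 + 9·11^3
  c_5 = 6315 = 1·11^0 + 2·11^1 + 8·11^2 + 4·11^3
  c_6 = 2831 = 4·11^0 + 4·11^1 + 1·11^2 + 2·11^3
  c_7 = 11863 = 5·11^0 + 0·11^1 + 10·11^2 + 8·11^3
λ_0 = (9, 5, 0, 5, 1, 4, 5)
λ_1 = (1, 0, 8, 4, 2, 4, 0)
λ_2 = (10, 4, 3, 6, 8, 1, 10)
λ_3 = (2, 1, 4, 9, 4, 2, 8)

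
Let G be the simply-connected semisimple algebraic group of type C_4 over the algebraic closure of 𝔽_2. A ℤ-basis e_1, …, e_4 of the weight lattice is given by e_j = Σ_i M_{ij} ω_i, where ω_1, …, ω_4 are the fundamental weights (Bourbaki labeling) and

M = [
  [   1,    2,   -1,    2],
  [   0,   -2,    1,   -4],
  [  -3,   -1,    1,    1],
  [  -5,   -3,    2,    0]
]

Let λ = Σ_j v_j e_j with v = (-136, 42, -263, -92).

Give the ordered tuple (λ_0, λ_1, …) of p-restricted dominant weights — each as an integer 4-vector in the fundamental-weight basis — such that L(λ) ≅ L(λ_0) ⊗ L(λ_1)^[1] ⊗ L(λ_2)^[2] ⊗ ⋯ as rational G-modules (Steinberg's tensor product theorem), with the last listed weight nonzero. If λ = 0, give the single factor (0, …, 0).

((1, 1, 1, 0), (1, 0, 1, 0), (0, 1, 0, 1), (1, 0, 1, 1), (1, 1, 0, 1))

In the fundamental-weight basis, λ has coordinates c = M·v (v = (-136, 42, -263, -92)):
  c_1 = (1)·(-136) + 2·42 + (-1)·(-263) + (2)·(-92) = 27
  c_2 = (0)·(-136) + (-2)·(42) + (1)·(-263) + (-4)·(-92) = 21
  c_3 = (-3)·(-136) + (-1)·(42) + (1)·(-263) + (1)·(-92) = 11
  c_4 = (-5)·(-136) + (-3)·(42) + (2)·(-263) + (0)·(-92) = 28
Writing each c_i in base p = 2:
  c_1 = 27 = 1·2^0 + 1·2^1 + 0·2^2 + 1·2^3 + 1·2^4
  c_2 = 21 = 1·2^0 + 0·2^1 + 1·2^2 + 0·2^3 + 1·2^4
  c_3 = 11 = 1·2^0 + 1·2^1 + 0·2^2 + 1·2^3
  c_4 = 28 = 0·2^0 + 0·2^1 + 1·2^2 + 1·2^3 + 1·2^4
λ_0 = (1, 1, 1, 0)
λ_1 = (1, 0, 1, 0)
λ_2 = (0, 1, 0, 1)
λ_3 = (1, 0, 1, 1)
λ_4 = (1, 1, 0, 1)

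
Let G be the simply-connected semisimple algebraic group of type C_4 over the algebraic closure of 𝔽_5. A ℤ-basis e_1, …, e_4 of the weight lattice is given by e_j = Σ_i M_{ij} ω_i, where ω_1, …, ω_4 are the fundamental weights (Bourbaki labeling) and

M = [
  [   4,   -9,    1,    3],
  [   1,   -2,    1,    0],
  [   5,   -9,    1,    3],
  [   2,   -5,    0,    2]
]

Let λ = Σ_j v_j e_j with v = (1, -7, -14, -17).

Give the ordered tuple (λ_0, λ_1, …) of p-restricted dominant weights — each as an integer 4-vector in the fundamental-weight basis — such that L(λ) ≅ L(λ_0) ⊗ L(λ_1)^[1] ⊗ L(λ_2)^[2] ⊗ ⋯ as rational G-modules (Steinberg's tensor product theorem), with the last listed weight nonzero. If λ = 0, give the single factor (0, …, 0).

((2, 1, 3, 3),)

Change of basis e → ω: c = M·v where v = (1, -7, -14, -17):
  c_1 = 4*1 + -9*-7 + 1*-14 + 3*-17 = 2
  c_2 = 1*1 + -2*-7 + 1*-14 + 0*-17 = 1
  c_3 = 5*1 + -9*-7 + 1*-14 + 3*-17 = 3
  c_4 = 2*1 + -5*-7 + 0*-14 + 2*-17 = 3
Writing each c_i in base p = 5:
  c_1 = 2 = 2·5^0
  c_2 = 1 = 1·5^0
  c_3 = 3 = 3·5^0
  c_4 = 3 = 3·5^0
Factor λ_0 = (2, 1, 3, 3)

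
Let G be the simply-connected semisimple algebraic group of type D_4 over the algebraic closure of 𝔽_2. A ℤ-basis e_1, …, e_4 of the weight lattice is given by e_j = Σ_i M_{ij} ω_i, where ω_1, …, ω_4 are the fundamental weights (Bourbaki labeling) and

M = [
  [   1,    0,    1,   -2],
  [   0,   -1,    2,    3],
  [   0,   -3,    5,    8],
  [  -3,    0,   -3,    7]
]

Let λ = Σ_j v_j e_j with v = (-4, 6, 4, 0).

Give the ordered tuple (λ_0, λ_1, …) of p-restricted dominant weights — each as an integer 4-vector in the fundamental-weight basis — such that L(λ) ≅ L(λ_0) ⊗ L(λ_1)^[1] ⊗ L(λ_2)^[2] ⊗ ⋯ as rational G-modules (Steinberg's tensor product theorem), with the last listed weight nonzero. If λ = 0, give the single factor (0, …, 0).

ω-coordinates c = M·v, v = (-4, 6, 4, 0):
  c_1 = 1*-4 + 0*6 + 1*4 + -2*0 = 0
  c_2 = 0*-4 + -1*6 + 2*4 + 3*0 = 2
  c_3 = 0*-4 + -3*6 + 5*4 + 8*0 = 2
  c_4 = -3*-4 + 0*6 + -3*4 + 7*0 = 0
p = 2; digits c_i = Σ_j d_{ij}·2^j, 0 ≤ d_{ij} < 2:
  c_1 = 0
  c_2 = 2 = 0·2^0 + 1·2^1
  c_3 = 2 = 0·2^0 + 1·2^1
  c_4 = 0
Factor λ_0 = (0, 0, 0, 0)
Factor λ_1 = (0, 1, 1, 0)

((0, 0, 0, 0), (0, 1, 1, 0))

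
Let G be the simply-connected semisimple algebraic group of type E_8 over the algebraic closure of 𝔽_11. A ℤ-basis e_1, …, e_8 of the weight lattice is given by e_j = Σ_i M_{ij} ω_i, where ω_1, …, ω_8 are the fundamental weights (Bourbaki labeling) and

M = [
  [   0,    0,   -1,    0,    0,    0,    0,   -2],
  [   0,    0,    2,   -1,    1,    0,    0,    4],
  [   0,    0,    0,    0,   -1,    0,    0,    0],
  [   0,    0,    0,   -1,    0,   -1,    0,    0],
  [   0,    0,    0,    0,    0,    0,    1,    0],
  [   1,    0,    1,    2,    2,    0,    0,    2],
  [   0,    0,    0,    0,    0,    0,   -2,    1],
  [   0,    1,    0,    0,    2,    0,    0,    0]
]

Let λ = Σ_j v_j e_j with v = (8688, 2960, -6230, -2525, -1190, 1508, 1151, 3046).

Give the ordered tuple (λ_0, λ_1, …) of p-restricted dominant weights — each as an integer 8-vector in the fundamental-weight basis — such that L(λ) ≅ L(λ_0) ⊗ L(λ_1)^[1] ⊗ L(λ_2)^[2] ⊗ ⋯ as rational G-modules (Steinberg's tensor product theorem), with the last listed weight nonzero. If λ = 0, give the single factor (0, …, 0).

Change of basis e → ω: c = M·v where v = (8688, 2960, -6230, -2525, -1190, 1508, 1151, 3046):
  c_1 = (0)·(8688) + (0)·(2960) + (-1)·(-6230) + (0)·(-2525) + (0)·(-1190) + (0)·(1508) + (0)·(1151) + (-2)·(3046) = 138
  c_2 = (0)·(8688) + (0)·(2960) + (2)·(-6230) + (-1)·(-2525) + (1)·(-1190) + (0)·(1508) + (0)·(1151) + (4)·(3046) = 1059
  c_3 = (0)·(8688) + (0)·(2960) + (0)·(-6230) + (0)·(-2525) + (-1)·(-1190) + (0)·(1508) + (0)·(1151) + (0)·(3046) = 1190
  c_4 = (0)·(8688) + (0)·(2960) + (0)·(-6230) + (-1)·(-2525) + (0)·(-1190) + (-1)·(1508) + (0)·(1151) + (0)·(3046) = 1017
  c_5 = (0)·(8688) + (0)·(2960) + (0)·(-6230) + (0)·(-2525) + (0)·(-1190) + (0)·(1508) + (1)·(1151) + (0)·(3046) = 1151
  c_6 = (1)·(8688) + (0)·(2960) + (1)·(-6230) + (2)·(-2525) + (2)·(-1190) + (0)·(1508) + (0)·(1151) + (2)·(3046) = 1120
  c_7 = (0)·(8688) + (0)·(2960) + (0)·(-6230) + (0)·(-2525) + (0)·(-1190) + (0)·(1508) + (-2)·(1151) + (1)·(3046) = 744
  c_8 = (0)·(8688) + (1)·(2960) + (0)·(-6230) + (0)·(-2525) + (2)·(-1190) + (0)·(1508) + (0)·(1151) + (0)·(3046) = 580
Expand coordinatewise in base 11:
  c_1 = 138 = 6·11^0 + 1·11^1 + 1·11^2
  c_2 = 1059 = 3·11^0 + 8·11^1 + 8·11^2
  c_3 = 1190 = 2·11^0 + 9·11^1 + 9·11^2
  c_4 = 1017 = 5·11^0 + 4·11^1 + 8·11^2
  c_5 = 1151 = 7·11^0 + 5·11^1 + 9·11^2
  c_6 = 1120 = 9·11^0 + 2·11^1 + 9·11^2
  c_7 = 744 = 7·11^0 + 1·11^1 + 6·11^2
  c_8 = 580 = 8·11^0 + 8·11^1 + 4·11^2
Factor λ_0 = (6, 3, 2, 5, 7, 9, 7, 8)
Factor λ_1 = (1, 8, 9, 4, 5, 2, 1, 8)
Factor λ_2 = (1, 8, 9, 8, 9, 9, 6, 4)

((6, 3, 2, 5, 7, 9, 7, 8), (1, 8, 9, 4, 5, 2, 1, 8), (1, 8, 9, 8, 9, 9, 6, 4))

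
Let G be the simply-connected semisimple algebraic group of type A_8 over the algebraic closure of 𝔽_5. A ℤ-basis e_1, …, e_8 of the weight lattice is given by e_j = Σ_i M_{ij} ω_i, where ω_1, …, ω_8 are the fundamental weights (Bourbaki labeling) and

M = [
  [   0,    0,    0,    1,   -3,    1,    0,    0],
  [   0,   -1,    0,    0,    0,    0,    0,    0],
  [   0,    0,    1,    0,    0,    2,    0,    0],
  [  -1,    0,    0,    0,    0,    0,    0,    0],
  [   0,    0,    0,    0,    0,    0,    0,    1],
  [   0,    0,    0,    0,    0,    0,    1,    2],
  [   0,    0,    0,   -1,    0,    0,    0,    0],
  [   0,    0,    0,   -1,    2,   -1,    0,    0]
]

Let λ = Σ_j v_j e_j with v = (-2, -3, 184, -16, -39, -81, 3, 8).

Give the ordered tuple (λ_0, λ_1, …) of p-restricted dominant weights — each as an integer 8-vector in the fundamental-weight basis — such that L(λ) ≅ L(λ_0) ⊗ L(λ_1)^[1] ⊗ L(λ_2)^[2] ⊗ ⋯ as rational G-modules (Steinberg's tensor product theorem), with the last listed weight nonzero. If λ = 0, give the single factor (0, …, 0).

ω-coordinates c = M·v, v = (-2, -3, 184, -16, -39, -81, 3, 8):
  c_1 = (0)·(-2) + (0)·(-3) + (0)·(184) + (1)·(-16) + (-3)·(-39) + (1)·(-81) + (0)·(3) + (0)·(8) = 20
  c_2 = (0)·(-2) + (-1)·(-3) + (0)·(184) + (0)·(-16) + (0)·(-39) + (0)·(-81) + (0)·(3) + (0)·(8) = 3
  c_3 = (0)·(-2) + (0)·(-3) + (1)·(184) + (0)·(-16) + (0)·(-39) + (2)·(-81) + (0)·(3) + (0)·(8) = 22
  c_4 = (-1)·(-2) + (0)·(-3) + (0)·(184) + (0)·(-16) + (0)·(-39) + (0)·(-81) + (0)·(3) + (0)·(8) = 2
  c_5 = (0)·(-2) + (0)·(-3) + (0)·(184) + (0)·(-16) + (0)·(-39) + (0)·(-81) + (0)·(3) + (1)·(8) = 8
  c_6 = (0)·(-2) + (0)·(-3) + (0)·(184) + (0)·(-16) + (0)·(-39) + (0)·(-81) + (1)·(3) + (2)·(8) = 19
  c_7 = (0)·(-2) + (0)·(-3) + (0)·(184) + (-1)·(-16) + (0)·(-39) + (0)·(-81) + (0)·(3) + (0)·(8) = 16
  c_8 = (0)·(-2) + (0)·(-3) + (0)·(184) + (-1)·(-16) + (2)·(-39) + (-1)·(-81) + (0)·(3) + (0)·(8) = 19
Base-5 expansion of each c_i:
  c_1 = 20 = 0·5^0 + 4·5^1
  c_2 = 3 = 3·5^0
  c_3 = 22 = 2·5^0 + 4·5^1
  c_4 = 2 = 2·5^0
  c_5 = 8 = 3·5^0 + 1·5^1
  c_6 = 19 = 4·5^0 + 3·5^1
  c_7 = 16 = 1·5^0 + 3·5^1
  c_8 = 19 = 4·5^0 + 3·5^1
λ_0 = (0, 3, 2, 2, 3, 4, 1, 4)
λ_1 = (4, 0, 4, 0, 1, 3, 3, 3)

((0, 3, 2, 2, 3, 4, 1, 4), (4, 0, 4, 0, 1, 3, 3, 3))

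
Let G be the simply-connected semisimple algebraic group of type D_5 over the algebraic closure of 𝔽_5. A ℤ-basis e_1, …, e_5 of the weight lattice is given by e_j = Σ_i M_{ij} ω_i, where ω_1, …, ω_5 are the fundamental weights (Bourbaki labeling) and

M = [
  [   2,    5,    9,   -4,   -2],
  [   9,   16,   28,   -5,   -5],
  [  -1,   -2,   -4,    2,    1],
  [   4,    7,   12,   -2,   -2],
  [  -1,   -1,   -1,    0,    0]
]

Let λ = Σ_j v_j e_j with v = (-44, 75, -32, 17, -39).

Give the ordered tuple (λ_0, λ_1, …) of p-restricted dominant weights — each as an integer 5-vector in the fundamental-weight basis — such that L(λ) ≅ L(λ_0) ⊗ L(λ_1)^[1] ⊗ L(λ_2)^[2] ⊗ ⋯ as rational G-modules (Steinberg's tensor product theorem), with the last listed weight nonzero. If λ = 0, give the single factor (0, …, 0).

((4, 3, 2, 4, 1), (1, 3, 3, 1, 0))

ω-coordinates c = M·v, v = (-44, 75, -32, 17, -39):
  c_1 = (2)·(-44) + 5·75 + (9)·(-32) + (-4)·(17) + (-2)·(-39) = 9
  c_2 = (9)·(-44) + 16·75 + (28)·(-32) + (-5)·(17) + (-5)·(-39) = 18
  c_3 = (-1)·(-44) + (-2)·(75) + (-4)·(-32) + 2·17 + (1)·(-39) = 17
  c_4 = (4)·(-44) + 7·75 + (12)·(-32) + (-2)·(17) + (-2)·(-39) = 9
  c_5 = (-1)·(-44) + (-1)·(75) + (-1)·(-32) + 0·17 + (0)·(-39) = 1
Base-5 expansion of each c_i:
  c_1 = 9 = 4·5^0 + 1·5^1
  c_2 = 18 = 3·5^0 + 3·5^1
  c_3 = 17 = 2·5^0 + 3·5^1
  c_4 = 9 = 4·5^0 + 1·5^1
  c_5 = 1 = 1·5^0
λ_0 = (4, 3, 2, 4, 1)
λ_1 = (1, 3, 3, 1, 0)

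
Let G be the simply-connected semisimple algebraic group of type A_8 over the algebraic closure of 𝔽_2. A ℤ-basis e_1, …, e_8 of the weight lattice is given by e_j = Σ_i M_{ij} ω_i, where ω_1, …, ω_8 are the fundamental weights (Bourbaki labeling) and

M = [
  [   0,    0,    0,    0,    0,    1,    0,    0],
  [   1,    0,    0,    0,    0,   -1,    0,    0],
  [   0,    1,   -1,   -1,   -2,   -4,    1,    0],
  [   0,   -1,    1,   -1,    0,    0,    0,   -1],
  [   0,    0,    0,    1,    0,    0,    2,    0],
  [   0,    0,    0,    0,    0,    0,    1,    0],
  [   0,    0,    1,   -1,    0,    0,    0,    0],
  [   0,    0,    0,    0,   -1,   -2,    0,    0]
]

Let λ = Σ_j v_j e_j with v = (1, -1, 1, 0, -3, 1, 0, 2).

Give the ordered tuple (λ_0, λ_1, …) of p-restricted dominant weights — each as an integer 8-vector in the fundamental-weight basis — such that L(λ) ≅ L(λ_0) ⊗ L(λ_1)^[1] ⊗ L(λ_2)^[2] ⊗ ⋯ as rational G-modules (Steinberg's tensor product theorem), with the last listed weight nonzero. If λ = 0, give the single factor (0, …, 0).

((1, 0, 0, 0, 0, 0, 1, 1),)

ω-coordinates c = M·v, v = (1, -1, 1, 0, -3, 1, 0, 2):
  c_1 = (0)·(1) + (0)·(-1) + (0)·(1) + (0)·(0) + (0)·(-3) + (1)·(1) + (0)·(0) + (0)·(2) = 1
  c_2 = (1)·(1) + (0)·(-1) + (0)·(1) + (0)·(0) + (0)·(-3) + (-1)·(1) + (0)·(0) + (0)·(2) = 0
  c_3 = (0)·(1) + (1)·(-1) + (-1)·(1) + (-1)·(0) + (-2)·(-3) + (-4)·(1) + (1)·(0) + (0)·(2) = 0
  c_4 = (0)·(1) + (-1)·(-1) + (1)·(1) + (-1)·(0) + (0)·(-3) + (0)·(1) + (0)·(0) + (-1)·(2) = 0
  c_5 = (0)·(1) + (0)·(-1) + (0)·(1) + (1)·(0) + (0)·(-3) + (0)·(1) + (2)·(0) + (0)·(2) = 0
  c_6 = (0)·(1) + (0)·(-1) + (0)·(1) + (0)·(0) + (0)·(-3) + (0)·(1) + (1)·(0) + (0)·(2) = 0
  c_7 = (0)·(1) + (0)·(-1) + (1)·(1) + (-1)·(0) + (0)·(-3) + (0)·(1) + (0)·(0) + (0)·(2) = 1
  c_8 = (0)·(1) + (0)·(-1) + (0)·(1) + (0)·(0) + (-1)·(-3) + (-2)·(1) + (0)·(0) + (0)·(2) = 1
Base-2 expansion of each c_i:
  c_1 = 1 = 1·2^0
  c_2 = 0
  c_3 = 0
  c_4 = 0
  c_5 = 0
  c_6 = 0
  c_7 = 1 = 1·2^0
  c_8 = 1 = 1·2^0
p-restricted factor λ_0 = (1, 0, 0, 0, 0, 0, 1, 1)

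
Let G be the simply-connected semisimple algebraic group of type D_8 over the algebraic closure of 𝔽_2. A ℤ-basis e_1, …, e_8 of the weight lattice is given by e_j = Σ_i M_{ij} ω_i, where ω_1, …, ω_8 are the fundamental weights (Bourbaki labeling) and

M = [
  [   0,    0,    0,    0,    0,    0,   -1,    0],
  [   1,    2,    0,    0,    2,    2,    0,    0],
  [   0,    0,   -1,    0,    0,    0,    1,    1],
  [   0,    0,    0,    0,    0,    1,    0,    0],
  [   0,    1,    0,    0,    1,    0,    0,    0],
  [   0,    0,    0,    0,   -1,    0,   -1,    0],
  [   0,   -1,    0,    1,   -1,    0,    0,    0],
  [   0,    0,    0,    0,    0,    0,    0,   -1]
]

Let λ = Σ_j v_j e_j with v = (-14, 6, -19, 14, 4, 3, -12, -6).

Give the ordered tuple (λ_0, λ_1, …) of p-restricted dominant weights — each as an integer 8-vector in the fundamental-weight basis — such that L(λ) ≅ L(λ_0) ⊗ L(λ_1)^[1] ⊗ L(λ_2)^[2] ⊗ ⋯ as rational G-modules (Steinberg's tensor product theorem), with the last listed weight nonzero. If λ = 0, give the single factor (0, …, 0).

Change of basis e → ω: c = M·v where v = (-14, 6, -19, 14, 4, 3, -12, -6):
  c_1 = 0*-14 + 0*6 + 0*-19 + 0*14 + 0*4 + 0*3 + -1*-12 + 0*-6 = 12
  c_2 = 1*-14 + 2*6 + 0*-19 + 0*14 + 2*4 + 2*3 + 0*-12 + 0*-6 = 12
  c_3 = 0*-14 + 0*6 + -1*-19 + 0*14 + 0*4 + 0*3 + 1*-12 + 1*-6 = 1
  c_4 = 0*-14 + 0*6 + 0*-19 + 0*14 + 0*4 + 1*3 + 0*-12 + 0*-6 = 3
  c_5 = 0*-14 + 1*6 + 0*-19 + 0*14 + 1*4 + 0*3 + 0*-12 + 0*-6 = 10
  c_6 = 0*-14 + 0*6 + 0*-19 + 0*14 + -1*4 + 0*3 + -1*-12 + 0*-6 = 8
  c_7 = 0*-14 + -1*6 + 0*-19 + 1*14 + -1*4 + 0*3 + 0*-12 + 0*-6 = 4
  c_8 = 0*-14 + 0*6 + 0*-19 + 0*14 + 0*4 + 0*3 + 0*-12 + -1*-6 = 6
Base-2 expansion of each c_i:
  c_1 = 12 = 0·2^0 + 0·2^1 + 1·2^2 + 1·2^3
  c_2 = 12 = 0·2^0 + 0·2^1 + 1·2^2 + 1·2^3
  c_3 = 1 = 1·2^0
  c_4 = 3 = 1·2^0 + 1·2^1
  c_5 = 10 = 0·2^0 + 1·2^1 + 0·2^2 + 1·2^3
  c_6 = 8 = 0·2^0 + 0·2^1 + 0·2^2 + 1·2^3
  c_7 = 4 = 0·2^0 + 0·2^1 + 1·2^2
  c_8 = 6 = 0·2^0 + 1·2^1 + 1·2^2
λ_0 = (0, 0, 1, 1, 0, 0, 0, 0)
λ_1 = (0, 0, 0, 1, 1, 0, 0, 1)
λ_2 = (1, 1, 0, 0, 0, 0, 1, 1)
λ_3 = (1, 1, 0, 0, 1, 1, 0, 0)

((0, 0, 1, 1, 0, 0, 0, 0), (0, 0, 0, 1, 1, 0, 0, 1), (1, 1, 0, 0, 0, 0, 1, 1), (1, 1, 0, 0, 1, 1, 0, 0))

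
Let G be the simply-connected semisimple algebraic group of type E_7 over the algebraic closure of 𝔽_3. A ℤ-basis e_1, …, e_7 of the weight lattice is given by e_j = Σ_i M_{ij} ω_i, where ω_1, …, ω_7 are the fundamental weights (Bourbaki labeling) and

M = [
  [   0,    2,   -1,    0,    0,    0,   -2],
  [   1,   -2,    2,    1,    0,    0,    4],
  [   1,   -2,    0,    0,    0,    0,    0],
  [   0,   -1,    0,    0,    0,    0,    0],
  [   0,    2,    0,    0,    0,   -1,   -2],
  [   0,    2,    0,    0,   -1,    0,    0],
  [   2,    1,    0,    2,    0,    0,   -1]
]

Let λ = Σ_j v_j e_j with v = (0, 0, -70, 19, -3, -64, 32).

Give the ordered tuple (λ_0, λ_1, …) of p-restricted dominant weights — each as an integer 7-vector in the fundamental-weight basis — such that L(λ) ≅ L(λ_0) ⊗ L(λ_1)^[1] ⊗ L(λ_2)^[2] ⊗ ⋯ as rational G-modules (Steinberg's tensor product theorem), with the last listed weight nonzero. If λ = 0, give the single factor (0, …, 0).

((0, 1, 0, 0, 0, 0, 0), (2, 2, 0, 0, 0, 1, 2))

Change of basis e → ω: c = M·v where v = (0, 0, -70, 19, -3, -64, 32):
  c_1 = (0)·(0) + (2)·(0) + (-1)·(-70) + (0)·(19) + (0)·(-3) + (0)·(-64) + (-2)·(32) = 6
  c_2 = (1)·(0) + (-2)·(0) + (2)·(-70) + (1)·(19) + (0)·(-3) + (0)·(-64) + (4)·(32) = 7
  c_3 = (1)·(0) + (-2)·(0) + (0)·(-70) + (0)·(19) + (0)·(-3) + (0)·(-64) + (0)·(32) = 0
  c_4 = (0)·(0) + (-1)·(0) + (0)·(-70) + (0)·(19) + (0)·(-3) + (0)·(-64) + (0)·(32) = 0
  c_5 = (0)·(0) + (2)·(0) + (0)·(-70) + (0)·(19) + (0)·(-3) + (-1)·(-64) + (-2)·(32) = 0
  c_6 = (0)·(0) + (2)·(0) + (0)·(-70) + (0)·(19) + (-1)·(-3) + (0)·(-64) + (0)·(32) = 3
  c_7 = (2)·(0) + (1)·(0) + (0)·(-70) + (2)·(19) + (0)·(-3) + (0)·(-64) + (-1)·(32) = 6
Writing each c_i in base p = 3:
  c_1 = 6 = 0·3^0 + 2·3^1
  c_2 = 7 = 1·3^0 + 2·3^1
  c_3 = 0
  c_4 = 0
  c_5 = 0
  c_6 = 3 = 0·3^0 + 1·3^1
  c_7 = 6 = 0·3^0 + 2·3^1
Factor λ_0 = (0, 1, 0, 0, 0, 0, 0)
Factor λ_1 = (2, 2, 0, 0, 0, 1, 2)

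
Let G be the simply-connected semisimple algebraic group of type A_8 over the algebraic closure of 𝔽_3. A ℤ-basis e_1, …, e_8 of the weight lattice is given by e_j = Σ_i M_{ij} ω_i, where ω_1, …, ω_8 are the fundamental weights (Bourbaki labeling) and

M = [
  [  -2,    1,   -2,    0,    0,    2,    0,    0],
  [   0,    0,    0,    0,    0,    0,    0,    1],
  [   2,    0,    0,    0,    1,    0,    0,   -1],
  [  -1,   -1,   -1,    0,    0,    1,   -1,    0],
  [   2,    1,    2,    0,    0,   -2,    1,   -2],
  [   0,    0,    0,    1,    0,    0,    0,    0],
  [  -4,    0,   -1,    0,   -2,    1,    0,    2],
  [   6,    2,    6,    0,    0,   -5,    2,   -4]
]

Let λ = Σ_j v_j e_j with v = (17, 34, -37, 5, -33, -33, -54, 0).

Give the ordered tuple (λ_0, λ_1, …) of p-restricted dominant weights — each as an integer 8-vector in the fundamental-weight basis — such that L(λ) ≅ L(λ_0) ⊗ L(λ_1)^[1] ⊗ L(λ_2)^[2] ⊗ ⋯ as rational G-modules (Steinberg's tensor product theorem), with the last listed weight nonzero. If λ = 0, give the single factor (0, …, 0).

In the fundamental-weight basis, λ has coordinates c = M·v (v = (17, 34, -37, 5, -33, -33, -54, 0)):
  c_1 = -2*17 + 1*34 + -2*-37 + 0*5 + 0*-33 + 2*-33 + 0*-54 + 0*0 = 8
  c_2 = 0*17 + 0*34 + 0*-37 + 0*5 + 0*-33 + 0*-33 + 0*-54 + 1*0 = 0
  c_3 = 2*17 + 0*34 + 0*-37 + 0*5 + 1*-33 + 0*-33 + 0*-54 + -1*0 = 1
  c_4 = -1*17 + -1*34 + -1*-37 + 0*5 + 0*-33 + 1*-33 + -1*-54 + 0*0 = 7
  c_5 = 2*17 + 1*34 + 2*-37 + 0*5 + 0*-33 + -2*-33 + 1*-54 + -2*0 = 6
  c_6 = 0*17 + 0*34 + 0*-37 + 1*5 + 0*-33 + 0*-33 + 0*-54 + 0*0 = 5
  c_7 = -4*17 + 0*34 + -1*-37 + 0*5 + -2*-33 + 1*-33 + 0*-54 + 2*0 = 2
  c_8 = 6*17 + 2*34 + 6*-37 + 0*5 + 0*-33 + -5*-33 + 2*-54 + -4*0 = 5
Base-3 expansion of each c_i:
  c_1 = 8 = 2·3^0 + 2·3^1
  c_2 = 0
  c_3 = 1 = 1·3^0
  c_4 = 7 = 1·3^0 + 2·3^1
  c_5 = 6 = 0·3^0 + 2·3^1
  c_6 = 5 = 2·3^0 + 1·3^1
  c_7 = 2 = 2·3^0
  c_8 = 5 = 2·3^0 + 1·3^1
p-restricted factor λ_0 = (2, 0, 1, 1, 0, 2, 2, 2)
p-restricted factor λ_1 = (2, 0, 0, 2, 2, 1, 0, 1)

((2, 0, 1, 1, 0, 2, 2, 2), (2, 0, 0, 2, 2, 1, 0, 1))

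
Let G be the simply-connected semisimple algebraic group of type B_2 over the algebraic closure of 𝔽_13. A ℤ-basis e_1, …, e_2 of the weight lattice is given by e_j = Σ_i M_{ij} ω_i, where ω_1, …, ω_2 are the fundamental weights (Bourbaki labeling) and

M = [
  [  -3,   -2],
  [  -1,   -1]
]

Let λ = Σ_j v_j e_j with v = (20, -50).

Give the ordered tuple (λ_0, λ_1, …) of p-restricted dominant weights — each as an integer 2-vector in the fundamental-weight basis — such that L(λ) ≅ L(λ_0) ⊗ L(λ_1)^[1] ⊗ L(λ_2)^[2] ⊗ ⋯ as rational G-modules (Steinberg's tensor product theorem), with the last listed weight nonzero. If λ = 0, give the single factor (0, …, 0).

In the fundamental-weight basis, λ has coordinates c = M·v (v = (20, -50)):
  c_1 = -3*20 + -2*-50 = 40
  c_2 = -1*20 + -1*-50 = 30
Expand coordinatewise in base 13:
  c_1 = 40 = 1·13^0 + 3·13^1
  c_2 = 30 = 4·13^0 + 2·13^1
p-restricted factor λ_0 = (1, 4)
p-restricted factor λ_1 = (3, 2)

((1, 4), (3, 2))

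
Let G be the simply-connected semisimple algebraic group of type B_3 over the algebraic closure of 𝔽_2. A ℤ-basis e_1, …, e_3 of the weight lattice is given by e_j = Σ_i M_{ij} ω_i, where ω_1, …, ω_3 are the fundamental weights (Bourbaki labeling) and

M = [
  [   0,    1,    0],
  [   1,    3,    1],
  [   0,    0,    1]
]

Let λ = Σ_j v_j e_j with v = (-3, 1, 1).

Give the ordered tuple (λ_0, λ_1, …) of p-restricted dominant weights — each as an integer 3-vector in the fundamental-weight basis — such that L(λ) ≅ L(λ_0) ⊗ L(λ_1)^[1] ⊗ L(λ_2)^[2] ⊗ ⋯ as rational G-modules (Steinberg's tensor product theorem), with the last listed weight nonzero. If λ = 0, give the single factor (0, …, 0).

((1, 1, 1),)

Converting to the ω-basis (c_i = row i of M dotted with v = (-3, 1, 1)):
  c_1 = 0*-3 + 1*1 + 0*1 = 1
  c_2 = 1*-3 + 3*1 + 1*1 = 1
  c_3 = 0*-3 + 0*1 + 1*1 = 1
p = 2; digits c_i = Σ_j d_{ij}·2^j, 0 ≤ d_{ij} < 2:
  c_1 = 1 = 1·2^0
  c_2 = 1 = 1·2^0
  c_3 = 1 = 1·2^0
Factor λ_0 = (1, 1, 1)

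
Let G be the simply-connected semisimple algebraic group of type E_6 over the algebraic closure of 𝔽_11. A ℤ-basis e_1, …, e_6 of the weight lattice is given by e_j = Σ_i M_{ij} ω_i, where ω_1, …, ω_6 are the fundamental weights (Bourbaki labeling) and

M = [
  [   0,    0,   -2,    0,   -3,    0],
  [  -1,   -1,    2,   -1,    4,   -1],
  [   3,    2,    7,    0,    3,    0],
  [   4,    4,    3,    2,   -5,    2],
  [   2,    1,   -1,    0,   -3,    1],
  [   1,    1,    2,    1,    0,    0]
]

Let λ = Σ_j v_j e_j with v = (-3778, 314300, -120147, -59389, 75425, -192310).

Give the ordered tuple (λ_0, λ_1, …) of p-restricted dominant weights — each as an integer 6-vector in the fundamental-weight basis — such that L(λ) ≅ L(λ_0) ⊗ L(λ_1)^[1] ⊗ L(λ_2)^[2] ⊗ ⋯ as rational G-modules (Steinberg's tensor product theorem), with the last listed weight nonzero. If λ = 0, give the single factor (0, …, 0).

Compute c_i = Σ_j M_{ij} v_j with v = (-3778, 314300, -120147, -59389, 75425, -192310):
  c_1 = 0*-3778 + 0*314300 + -2*-120147 + 0*-59389 + -3*75425 + 0*-192310 = 14019
  c_2 = -1*-3778 + -1*314300 + 2*-120147 + -1*-59389 + 4*75425 + -1*-192310 = 2583
  c_3 = 3*-3778 + 2*314300 + 7*-120147 + 0*-59389 + 3*75425 + 0*-192310 = 2512
  c_4 = 4*-3778 + 4*314300 + 3*-120147 + 2*-59389 + -5*75425 + 2*-192310 = 1124
  c_5 = 2*-3778 + 1*314300 + -1*-120147 + 0*-59389 + -3*75425 + 1*-192310 = 8306
  c_6 = 1*-3778 + 1*314300 + 2*-120147 + 1*-59389 + 0*75425 + 0*-192310 = 10839
Expand coordinatewise in base 11:
  c_1 = 14019 = 5·11^0 + 9·11^1 + 5·11^2 + 10·11^3
  c_2 = 2583 = 9·11^0 + 3·11^1 + 10·11^2 + 1·11^3
  c_3 = 2512 = 4·11^0 + 8·11^1 + 9·11^2 + 1·11^3
  c_4 = 1124 = 2·11^0 + 3·11^1 + 9·11^2
  c_5 = 8306 = 1·11^0 + 7·11^1 + 2·11^2 + 6·11^3
  c_6 = 10839 = 4·11^0 + 6·11^1 + 1·11^2 + 8·11^3
p-restricted factor λ_0 = (5, 9, 4, 2, 1, 4)
p-restricted factor λ_1 = (9, 3, 8, 3, 7, 6)
p-restricted factor λ_2 = (5, 10, 9, 9, 2, 1)
p-restricted factor λ_3 = (10, 1, 1, 0, 6, 8)

((5, 9, 4, 2, 1, 4), (9, 3, 8, 3, 7, 6), (5, 10, 9, 9, 2, 1), (10, 1, 1, 0, 6, 8))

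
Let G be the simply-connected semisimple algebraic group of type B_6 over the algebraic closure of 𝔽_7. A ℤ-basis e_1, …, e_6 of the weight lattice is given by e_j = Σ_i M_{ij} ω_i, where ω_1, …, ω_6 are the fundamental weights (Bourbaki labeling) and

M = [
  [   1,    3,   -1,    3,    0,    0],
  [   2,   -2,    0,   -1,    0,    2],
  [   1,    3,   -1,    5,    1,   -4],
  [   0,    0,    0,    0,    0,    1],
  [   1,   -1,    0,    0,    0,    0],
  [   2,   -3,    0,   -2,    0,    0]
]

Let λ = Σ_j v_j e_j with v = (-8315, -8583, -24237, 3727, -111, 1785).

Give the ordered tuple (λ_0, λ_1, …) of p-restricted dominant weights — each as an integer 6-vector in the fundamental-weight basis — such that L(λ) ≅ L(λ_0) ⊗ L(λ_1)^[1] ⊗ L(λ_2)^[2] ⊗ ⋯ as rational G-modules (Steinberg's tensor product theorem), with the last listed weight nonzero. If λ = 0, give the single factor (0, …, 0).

((3, 1, 3, 0, 2, 6), (4, 5, 5, 3, 3, 6), (6, 0, 3, 1, 5, 5), (3, 1, 4, 5, 0, 4))

In the fundamental-weight basis, λ has coordinates c = M·v (v = (-8315, -8583, -24237, 3727, -111, 1785)):
  c_1 = 1*-8315 + 3*-8583 + -1*-24237 + 3*3727 + 0*-111 + 0*1785 = 1354
  c_2 = 2*-8315 + -2*-8583 + 0*-24237 + -1*3727 + 0*-111 + 2*1785 = 379
  c_3 = 1*-8315 + 3*-8583 + -1*-24237 + 5*3727 + 1*-111 + -4*1785 = 1557
  c_4 = 0*-8315 + 0*-8583 + 0*-24237 + 0*3727 + 0*-111 + 1*1785 = 1785
  c_5 = 1*-8315 + -1*-8583 + 0*-24237 + 0*3727 + 0*-111 + 0*1785 = 268
  c_6 = 2*-8315 + -3*-8583 + 0*-24237 + -2*3727 + 0*-111 + 0*1785 = 1665
Base-7 expansion of each c_i:
  c_1 = 1354 = 3·7^0 + 4·7^1 + 6·7^2 + 3·7^3
  c_2 = 379 = 1·7^0 + 5·7^1 + 0·7^2 + 1·7^3
  c_3 = 1557 = 3·7^0 + 5·7^1 + 3·7^2 + 4·7^3
  c_4 = 1785 = 0·7^0 + 3·7^1 + 1·7^2 + 5·7^3
  c_5 = 268 = 2·7^0 + 3·7^1 + 5·7^2
  c_6 = 1665 = 6·7^0 + 6·7^1 + 5·7^2 + 4·7^3
p-restricted factor λ_0 = (3, 1, 3, 0, 2, 6)
p-restricted factor λ_1 = (4, 5, 5, 3, 3, 6)
p-restricted factor λ_2 = (6, 0, 3, 1, 5, 5)
p-restricted factor λ_3 = (3, 1, 4, 5, 0, 4)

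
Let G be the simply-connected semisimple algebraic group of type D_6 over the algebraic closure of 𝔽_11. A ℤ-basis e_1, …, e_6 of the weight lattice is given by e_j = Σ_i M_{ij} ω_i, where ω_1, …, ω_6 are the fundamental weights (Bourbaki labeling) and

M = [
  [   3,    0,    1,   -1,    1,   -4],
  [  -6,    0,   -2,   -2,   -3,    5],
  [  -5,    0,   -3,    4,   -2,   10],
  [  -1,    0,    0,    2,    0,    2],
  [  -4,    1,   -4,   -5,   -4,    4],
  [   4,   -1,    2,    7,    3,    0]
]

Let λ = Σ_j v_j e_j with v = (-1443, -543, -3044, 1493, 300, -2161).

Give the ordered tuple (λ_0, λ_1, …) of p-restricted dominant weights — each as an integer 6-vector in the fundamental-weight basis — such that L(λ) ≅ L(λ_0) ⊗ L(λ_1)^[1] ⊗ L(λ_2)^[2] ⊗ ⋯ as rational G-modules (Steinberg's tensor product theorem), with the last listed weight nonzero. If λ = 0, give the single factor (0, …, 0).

((1, 0, 10, 8, 8, 1), (7, 5, 9, 9, 8, 3))

ω-coordinates c = M·v, v = (-1443, -543, -3044, 1493, 300, -2161):
  c_1 = (3)·(-1443) + (0)·(-543) + (1)·(-3044) + (-1)·(1493) + 1·300 + (-4)·(-2161) = 78
  c_2 = (-6)·(-1443) + (0)·(-543) + (-2)·(-3044) + (-2)·(1493) + (-3)·(300) + (5)·(-2161) = 55
  c_3 = (-5)·(-1443) + (0)·(-543) + (-3)·(-3044) + 4·1493 + (-2)·(300) + (10)·(-2161) = 109
  c_4 = (-1)·(-1443) + (0)·(-543) + (0)·(-3044) + 2·1493 + 0·300 + (2)·(-2161) = 107
  c_5 = (-4)·(-1443) + (1)·(-543) + (-4)·(-3044) + (-5)·(1493) + (-4)·(300) + (4)·(-2161) = 96
  c_6 = (4)·(-1443) + (-1)·(-543) + (2)·(-3044) + 7·1493 + 3·300 + (0)·(-2161) = 34
p = 11; digits c_i = Σ_j d_{ij}·11^j, 0 ≤ d_{ij} < 11:
  c_1 = 78 = 1·11^0 + 7·11^1
  c_2 = 55 = 0·11^0 + 5·11^1
  c_3 = 109 = 10·11^0 + 9·11^1
  c_4 = 107 = 8·11^0 + 9·11^1
  c_5 = 96 = 8·11^0 + 8·11^1
  c_6 = 34 = 1·11^0 + 3·11^1
Factor λ_0 = (1, 0, 10, 8, 8, 1)
Factor λ_1 = (7, 5, 9, 9, 8, 3)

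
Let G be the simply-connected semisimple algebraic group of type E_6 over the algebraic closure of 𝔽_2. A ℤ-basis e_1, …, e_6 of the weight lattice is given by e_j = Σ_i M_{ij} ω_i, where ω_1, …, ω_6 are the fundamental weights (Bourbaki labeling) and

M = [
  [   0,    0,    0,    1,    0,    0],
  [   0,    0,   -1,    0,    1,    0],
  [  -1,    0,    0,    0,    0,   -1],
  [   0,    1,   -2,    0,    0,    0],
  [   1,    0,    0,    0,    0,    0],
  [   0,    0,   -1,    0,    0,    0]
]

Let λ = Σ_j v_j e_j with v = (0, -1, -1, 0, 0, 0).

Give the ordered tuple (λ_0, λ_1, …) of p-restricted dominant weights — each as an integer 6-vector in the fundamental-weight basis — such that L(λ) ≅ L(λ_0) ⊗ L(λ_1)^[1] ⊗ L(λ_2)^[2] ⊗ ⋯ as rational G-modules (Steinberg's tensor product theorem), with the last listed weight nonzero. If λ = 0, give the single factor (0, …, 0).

((0, 1, 0, 1, 0, 1),)

Converting to the ω-basis (c_i = row i of M dotted with v = (0, -1, -1, 0, 0, 0)):
  c_1 = (0)·(0) + (0)·(-1) + (0)·(-1) + (1)·(0) + (0)·(0) + (0)·(0) = 0
  c_2 = (0)·(0) + (0)·(-1) + (-1)·(-1) + (0)·(0) + (1)·(0) + (0)·(0) = 1
  c_3 = (-1)·(0) + (0)·(-1) + (0)·(-1) + (0)·(0) + (0)·(0) + (-1)·(0) = 0
  c_4 = (0)·(0) + (1)·(-1) + (-2)·(-1) + (0)·(0) + (0)·(0) + (0)·(0) = 1
  c_5 = (1)·(0) + (0)·(-1) + (0)·(-1) + (0)·(0) + (0)·(0) + (0)·(0) = 0
  c_6 = (0)·(0) + (0)·(-1) + (-1)·(-1) + (0)·(0) + (0)·(0) + (0)·(0) = 1
p = 2; digits c_i = Σ_j d_{ij}·2^j, 0 ≤ d_{ij} < 2:
  c_1 = 0
  c_2 = 1 = 1·2^0
  c_3 = 0
  c_4 = 1 = 1·2^0
  c_5 = 0
  c_6 = 1 = 1·2^0
λ_0 = (0, 1, 0, 1, 0, 1)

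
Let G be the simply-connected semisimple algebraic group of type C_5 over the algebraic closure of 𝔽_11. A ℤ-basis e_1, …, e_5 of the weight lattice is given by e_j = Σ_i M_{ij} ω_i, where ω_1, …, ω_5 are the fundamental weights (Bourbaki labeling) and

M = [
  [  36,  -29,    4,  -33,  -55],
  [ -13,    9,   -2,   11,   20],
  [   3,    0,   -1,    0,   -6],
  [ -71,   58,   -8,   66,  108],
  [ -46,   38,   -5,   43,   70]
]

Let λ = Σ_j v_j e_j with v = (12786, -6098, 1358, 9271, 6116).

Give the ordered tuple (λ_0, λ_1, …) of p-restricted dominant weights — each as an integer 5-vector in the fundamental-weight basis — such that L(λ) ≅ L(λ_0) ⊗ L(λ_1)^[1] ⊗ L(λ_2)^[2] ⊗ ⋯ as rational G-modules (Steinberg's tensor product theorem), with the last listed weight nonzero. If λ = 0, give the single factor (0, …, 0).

((5, 1, 7, 5, 4), (0, 0, 5, 5, 9), (2, 4, 2, 0, 0))

In the fundamental-weight basis, λ has coordinates c = M·v (v = (12786, -6098, 1358, 9271, 6116)):
  c_1 = 36·12786 + (-29)·(-6098) + 4·1358 + (-33)·(9271) + (-55)·(6116) = 247
  c_2 = (-13)·(12786) + (9)·(-6098) + (-2)·(1358) + 11·9271 + 20·6116 = 485
  c_3 = 3·12786 + (0)·(-6098) + (-1)·(1358) + 0·9271 + (-6)·(6116) = 304
  c_4 = (-71)·(12786) + (58)·(-6098) + (-8)·(1358) + 66·9271 + 108·6116 = 60
  c_5 = (-46)·(12786) + (38)·(-6098) + (-5)·(1358) + 43·9271 + 70·6116 = 103
Base-11 expansion of each c_i:
  c_1 = 247 = 5·11^0 + 0·11^1 + 2·11^2
  c_2 = 485 = 1·11^0 + 0·11^1 + 4·11^2
  c_3 = 304 = 7·11^0 + 5·11^1 + 2·11^2
  c_4 = 60 = 5·11^0 + 5·11^1
  c_5 = 103 = 4·11^0 + 9·11^1
Factor λ_0 = (5, 1, 7, 5, 4)
Factor λ_1 = (0, 0, 5, 5, 9)
Factor λ_2 = (2, 4, 2, 0, 0)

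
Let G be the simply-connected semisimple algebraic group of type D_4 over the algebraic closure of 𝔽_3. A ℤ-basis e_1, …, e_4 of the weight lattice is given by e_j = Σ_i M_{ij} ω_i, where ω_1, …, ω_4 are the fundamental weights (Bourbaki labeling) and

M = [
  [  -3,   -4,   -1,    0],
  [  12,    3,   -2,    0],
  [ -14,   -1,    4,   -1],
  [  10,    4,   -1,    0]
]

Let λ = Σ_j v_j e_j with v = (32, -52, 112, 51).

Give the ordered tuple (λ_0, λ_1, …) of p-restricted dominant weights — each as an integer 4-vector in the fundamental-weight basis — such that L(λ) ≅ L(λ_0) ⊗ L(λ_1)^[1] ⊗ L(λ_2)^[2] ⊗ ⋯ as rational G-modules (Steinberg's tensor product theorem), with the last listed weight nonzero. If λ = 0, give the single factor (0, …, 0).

In the fundamental-weight basis, λ has coordinates c = M·v (v = (32, -52, 112, 51)):
  c_1 = (-3)·(32) + (-4)·(-52) + (-1)·(112) + 0·51 = 0
  c_2 = 12·32 + (3)·(-52) + (-2)·(112) + 0·51 = 4
  c_3 = (-14)·(32) + (-1)·(-52) + 4·112 + (-1)·(51) = 1
  c_4 = 10·32 + (4)·(-52) + (-1)·(112) + 0·51 = 0
Expand coordinatewise in base 3:
  c_1 = 0
  c_2 = 4 = 1·3^0 + 1·3^1
  c_3 = 1 = 1·3^0
  c_4 = 0
Factor λ_0 = (0, 1, 1, 0)
Factor λ_1 = (0, 1, 0, 0)

((0, 1, 1, 0), (0, 1, 0, 0))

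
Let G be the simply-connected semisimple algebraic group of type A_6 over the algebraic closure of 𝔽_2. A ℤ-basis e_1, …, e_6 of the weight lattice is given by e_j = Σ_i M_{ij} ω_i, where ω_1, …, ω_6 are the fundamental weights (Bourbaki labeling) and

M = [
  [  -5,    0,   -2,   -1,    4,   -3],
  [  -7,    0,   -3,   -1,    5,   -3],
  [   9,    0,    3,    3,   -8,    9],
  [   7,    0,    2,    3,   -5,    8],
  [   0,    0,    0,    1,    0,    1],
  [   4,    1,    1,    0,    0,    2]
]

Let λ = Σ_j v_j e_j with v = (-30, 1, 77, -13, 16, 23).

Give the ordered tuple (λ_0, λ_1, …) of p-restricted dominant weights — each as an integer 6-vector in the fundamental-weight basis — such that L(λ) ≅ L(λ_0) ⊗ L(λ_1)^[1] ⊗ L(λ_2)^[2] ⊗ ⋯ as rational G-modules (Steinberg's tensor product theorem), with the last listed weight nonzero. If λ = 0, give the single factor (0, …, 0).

Change of basis e → ω: c = M·v where v = (-30, 1, 77, -13, 16, 23):
  c_1 = (-5)·(-30) + (0)·(1) + (-2)·(77) + (-1)·(-13) + (4)·(16) + (-3)·(23) = 4
  c_2 = (-7)·(-30) + (0)·(1) + (-3)·(77) + (-1)·(-13) + (5)·(16) + (-3)·(23) = 3
  c_3 = (9)·(-30) + (0)·(1) + (3)·(77) + (3)·(-13) + (-8)·(16) + (9)·(23) = 1
  c_4 = (7)·(-30) + (0)·(1) + (2)·(77) + (3)·(-13) + (-5)·(16) + (8)·(23) = 9
  c_5 = (0)·(-30) + (0)·(1) + (0)·(77) + (1)·(-13) + (0)·(16) + (1)·(23) = 10
  c_6 = (4)·(-30) + (1)·(1) + (1)·(77) + (0)·(-13) + (0)·(16) + (2)·(23) = 4
Expand coordinatewise in base 2:
  c_1 = 4 = 0·2^0 + 0·2^1 + 1·2^2
  c_2 = 3 = 1·2^0 + 1·2^1
  c_3 = 1 = 1·2^0
  c_4 = 9 = 1·2^0 + 0·2^1 + 0·2^2 + 1·2^3
  c_5 = 10 = 0·2^0 + 1·2^1 + 0·2^2 + 1·2^3
  c_6 = 4 = 0·2^0 + 0·2^1 + 1·2^2
λ_0 = (0, 1, 1, 1, 0, 0)
λ_1 = (0, 1, 0, 0, 1, 0)
λ_2 = (1, 0, 0, 0, 0, 1)
λ_3 = (0, 0, 0, 1, 1, 0)

((0, 1, 1, 1, 0, 0), (0, 1, 0, 0, 1, 0), (1, 0, 0, 0, 0, 1), (0, 0, 0, 1, 1, 0))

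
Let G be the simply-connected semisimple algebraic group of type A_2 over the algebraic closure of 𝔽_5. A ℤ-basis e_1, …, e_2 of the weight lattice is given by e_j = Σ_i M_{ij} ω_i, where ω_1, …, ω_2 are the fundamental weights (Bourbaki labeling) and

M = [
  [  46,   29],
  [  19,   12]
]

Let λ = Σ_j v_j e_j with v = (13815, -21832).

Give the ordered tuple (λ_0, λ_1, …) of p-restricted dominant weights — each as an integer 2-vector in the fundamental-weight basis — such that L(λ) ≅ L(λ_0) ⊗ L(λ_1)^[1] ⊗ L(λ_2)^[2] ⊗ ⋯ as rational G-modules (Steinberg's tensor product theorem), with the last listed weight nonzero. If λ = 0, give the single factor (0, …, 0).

ω-coordinates c = M·v, v = (13815, -21832):
  c_1 = 46·13815 + (29)·(-21832) = 2362
  c_2 = 19·13815 + (12)·(-21832) = 501
p = 5; digits c_i = Σ_j d_{ij}·5^j, 0 ≤ d_{ij} < 5:
  c_1 = 2362 = 2·5^0 + 2·5^1 + 4·5^2 + 3·5^3 + 3·5^4
  c_2 = 501 = 1·5^0 + 0·5^1 + 0·5^2 + 4·5^3
Factor λ_0 = (2, 1)
Factor λ_1 = (2, 0)
Factor λ_2 = (4, 0)
Factor λ_3 = (3, 4)
Factor λ_4 = (3, 0)

((2, 1), (2, 0), (4, 0), (3, 4), (3, 0))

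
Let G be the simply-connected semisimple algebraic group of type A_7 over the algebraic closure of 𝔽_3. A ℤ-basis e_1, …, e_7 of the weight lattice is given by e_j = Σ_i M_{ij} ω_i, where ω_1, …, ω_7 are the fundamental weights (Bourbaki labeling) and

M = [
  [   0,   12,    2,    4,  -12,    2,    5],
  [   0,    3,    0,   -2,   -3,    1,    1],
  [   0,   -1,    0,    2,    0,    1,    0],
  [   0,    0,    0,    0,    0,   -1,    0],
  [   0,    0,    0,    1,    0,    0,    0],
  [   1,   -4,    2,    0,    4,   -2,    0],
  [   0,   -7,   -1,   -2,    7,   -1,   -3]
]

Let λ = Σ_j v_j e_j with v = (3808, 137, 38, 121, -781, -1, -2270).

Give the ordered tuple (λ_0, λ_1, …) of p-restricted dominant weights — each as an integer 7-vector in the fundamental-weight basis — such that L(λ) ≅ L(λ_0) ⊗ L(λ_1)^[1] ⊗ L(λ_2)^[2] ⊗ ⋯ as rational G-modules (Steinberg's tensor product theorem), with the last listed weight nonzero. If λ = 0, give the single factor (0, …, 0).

ω-coordinates c = M·v, v = (3808, 137, 38, 121, -781, -1, -2270):
  c_1 = 0·3808 + 12·137 + 2·38 + 4·121 + (-12)·(-781) + (2)·(-1) + (5)·(-2270) = 224
  c_2 = 0·3808 + 3·137 + 0·38 + (-2)·(121) + (-3)·(-781) + (1)·(-1) + (1)·(-2270) = 241
  c_3 = 0·3808 + (-1)·(137) + 0·38 + 2·121 + (0)·(-781) + (1)·(-1) + (0)·(-2270) = 104
  c_4 = 0·3808 + 0·137 + 0·38 + 0·121 + (0)·(-781) + (-1)·(-1) + (0)·(-2270) = 1
  c_5 = 0·3808 + 0·137 + 0·38 + 1·121 + (0)·(-781) + (0)·(-1) + (0)·(-2270) = 121
  c_6 = 1·3808 + (-4)·(137) + 2·38 + 0·121 + (4)·(-781) + (-2)·(-1) + (0)·(-2270) = 214
  c_7 = 0·3808 + (-7)·(137) + (-1)·(38) + (-2)·(121) + (7)·(-781) + (-1)·(-1) + (-3)·(-2270) = 105
Expand coordinatewise in base 3:
  c_1 = 224 = 2·3^0 + 2·3^1 + 0·3^2 + 2·3^3 + 2·3^4
  c_2 = 241 = 1·3^0 + 2·3^1 + 2·3^2 + 2·3^3 + 2·3^4
  c_3 = 104 = 2·3^0 + 1·3^1 + 2·3^2 + 0·3^3 + 1·3^4
  c_4 = 1 = 1·3^0
  c_5 = 121 = 1·3^0 + 1·3^1 + 1·3^2 + 1·3^3 + 1·3^4
  c_6 = 214 = 1·3^0 + 2·3^1 + 2·3^2 + 1·3^3 + 2·3^4
  c_7 = 105 = 0·3^0 + 2·3^1 + 2·3^2 + 0·3^3 + 1·3^4
λ_0 = (2, 1, 2, 1, 1, 1, 0)
λ_1 = (2, 2, 1, 0, 1, 2, 2)
λ_2 = (0, 2, 2, 0, 1, 2, 2)
λ_3 = (2, 2, 0, 0, 1, 1, 0)
λ_4 = (2, 2, 1, 0, 1, 2, 1)

((2, 1, 2, 1, 1, 1, 0), (2, 2, 1, 0, 1, 2, 2), (0, 2, 2, 0, 1, 2, 2), (2, 2, 0, 0, 1, 1, 0), (2, 2, 1, 0, 1, 2, 1))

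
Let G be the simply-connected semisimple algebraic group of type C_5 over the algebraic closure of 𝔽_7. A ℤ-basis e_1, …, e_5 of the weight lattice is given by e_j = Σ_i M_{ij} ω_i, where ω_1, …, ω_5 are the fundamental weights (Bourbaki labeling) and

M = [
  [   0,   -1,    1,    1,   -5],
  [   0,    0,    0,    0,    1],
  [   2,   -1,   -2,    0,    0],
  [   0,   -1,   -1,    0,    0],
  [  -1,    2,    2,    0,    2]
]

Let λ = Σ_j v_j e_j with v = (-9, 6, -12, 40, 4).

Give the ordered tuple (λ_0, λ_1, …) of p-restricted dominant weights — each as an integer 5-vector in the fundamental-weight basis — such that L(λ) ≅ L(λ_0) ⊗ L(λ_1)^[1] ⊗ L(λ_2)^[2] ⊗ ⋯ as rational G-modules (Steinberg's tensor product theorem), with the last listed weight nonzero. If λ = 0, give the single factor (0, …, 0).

((2, 4, 0, 6, 5),)

Converting to the ω-basis (c_i = row i of M dotted with v = (-9, 6, -12, 40, 4)):
  c_1 = 0*-9 + -1*6 + 1*-12 + 1*40 + -5*4 = 2
  c_2 = 0*-9 + 0*6 + 0*-12 + 0*40 + 1*4 = 4
  c_3 = 2*-9 + -1*6 + -2*-12 + 0*40 + 0*4 = 0
  c_4 = 0*-9 + -1*6 + -1*-12 + 0*40 + 0*4 = 6
  c_5 = -1*-9 + 2*6 + 2*-12 + 0*40 + 2*4 = 5
p = 7; digits c_i = Σ_j d_{ij}·7^j, 0 ≤ d_{ij} < 7:
  c_1 = 2 = 2·7^0
  c_2 = 4 = 4·7^0
  c_3 = 0
  c_4 = 6 = 6·7^0
  c_5 = 5 = 5·7^0
Factor λ_0 = (2, 4, 0, 6, 5)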